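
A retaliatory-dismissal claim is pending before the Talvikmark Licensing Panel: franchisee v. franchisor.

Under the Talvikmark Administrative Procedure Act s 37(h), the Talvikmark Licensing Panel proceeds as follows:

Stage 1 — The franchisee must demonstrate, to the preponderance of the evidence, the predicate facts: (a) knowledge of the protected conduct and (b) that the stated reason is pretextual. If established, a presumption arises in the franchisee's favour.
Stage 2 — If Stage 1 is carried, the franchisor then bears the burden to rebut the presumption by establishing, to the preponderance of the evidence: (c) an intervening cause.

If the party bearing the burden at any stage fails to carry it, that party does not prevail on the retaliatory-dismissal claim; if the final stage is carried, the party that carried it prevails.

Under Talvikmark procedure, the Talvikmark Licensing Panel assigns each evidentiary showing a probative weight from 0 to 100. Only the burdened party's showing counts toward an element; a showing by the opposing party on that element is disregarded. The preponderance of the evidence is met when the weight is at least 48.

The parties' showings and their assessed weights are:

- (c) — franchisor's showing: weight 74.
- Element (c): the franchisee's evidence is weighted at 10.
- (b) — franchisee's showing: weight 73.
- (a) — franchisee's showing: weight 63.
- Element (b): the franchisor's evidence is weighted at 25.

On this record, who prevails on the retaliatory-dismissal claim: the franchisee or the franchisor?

franchisor

Stage 1 — burden on franchisee; standard: the preponderance of the evidence (weight is at least 48).
    (a): 63 ≥ 48 [met]
    (b): 73 (franchisor's 25 disregarded) ≥ 48 [met]
  Stage 1 carried; the burden shifts to the franchisor.
Stage 2 — burden on franchisor; standard: the preponderance of the evidence (weight is at least 48).
    (c): 74 (franchisee's 10 disregarded) ≥ 48 [met]
  Stage 2 carried; the final stage is satisfied.
With every stage satisfied, the franchisor prevails.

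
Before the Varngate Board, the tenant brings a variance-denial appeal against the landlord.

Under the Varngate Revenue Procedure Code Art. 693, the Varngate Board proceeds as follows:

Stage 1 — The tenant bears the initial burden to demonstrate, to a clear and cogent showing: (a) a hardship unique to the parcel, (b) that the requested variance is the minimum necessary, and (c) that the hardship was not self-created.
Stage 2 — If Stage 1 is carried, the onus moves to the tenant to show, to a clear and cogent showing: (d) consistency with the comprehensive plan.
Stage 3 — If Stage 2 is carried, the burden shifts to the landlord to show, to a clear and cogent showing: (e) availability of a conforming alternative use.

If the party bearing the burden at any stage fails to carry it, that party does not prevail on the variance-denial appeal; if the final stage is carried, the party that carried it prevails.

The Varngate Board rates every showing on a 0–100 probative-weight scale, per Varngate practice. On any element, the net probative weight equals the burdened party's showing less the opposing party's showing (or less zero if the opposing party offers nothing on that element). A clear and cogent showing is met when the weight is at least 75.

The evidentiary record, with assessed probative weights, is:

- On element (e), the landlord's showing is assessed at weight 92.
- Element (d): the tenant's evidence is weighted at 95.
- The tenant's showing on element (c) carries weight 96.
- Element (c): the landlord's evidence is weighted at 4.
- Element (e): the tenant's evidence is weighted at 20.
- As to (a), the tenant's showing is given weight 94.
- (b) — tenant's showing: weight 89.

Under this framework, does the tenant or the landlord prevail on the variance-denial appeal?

tenant

At Stage 1 the tenant must meet a clear and cogent showing (weight is at least 75): on (a) the weight is 94, which does reach 75, so (a) meets the standard; on (b) the weight is 89, ≥ 75, so (b) meets the standard; on (c) the weight is 96 less the opposing 4 gives net 92, ≥ 75, so (c) meets the standard.
  Stage 1 is satisfied; the tenant continues to bear the burden.
At Stage 2 the tenant must meet a clear and cogent showing (weight is at least 75): on (d) the weight is 95, which does reach 75, so (d) meets the standard.
  All elements met. The burden passes to the landlord.
At Stage 3 the landlord must meet a clear and cogent showing (weight is at least 75): on (e) the weight is 92 less the opposing 20 gives net 72, which does not reach 75, so (e) does not meet the standard.
  Stage 3 not carried; the landlord fails its burden.
The analysis ends at Stage 3; the tenant prevails.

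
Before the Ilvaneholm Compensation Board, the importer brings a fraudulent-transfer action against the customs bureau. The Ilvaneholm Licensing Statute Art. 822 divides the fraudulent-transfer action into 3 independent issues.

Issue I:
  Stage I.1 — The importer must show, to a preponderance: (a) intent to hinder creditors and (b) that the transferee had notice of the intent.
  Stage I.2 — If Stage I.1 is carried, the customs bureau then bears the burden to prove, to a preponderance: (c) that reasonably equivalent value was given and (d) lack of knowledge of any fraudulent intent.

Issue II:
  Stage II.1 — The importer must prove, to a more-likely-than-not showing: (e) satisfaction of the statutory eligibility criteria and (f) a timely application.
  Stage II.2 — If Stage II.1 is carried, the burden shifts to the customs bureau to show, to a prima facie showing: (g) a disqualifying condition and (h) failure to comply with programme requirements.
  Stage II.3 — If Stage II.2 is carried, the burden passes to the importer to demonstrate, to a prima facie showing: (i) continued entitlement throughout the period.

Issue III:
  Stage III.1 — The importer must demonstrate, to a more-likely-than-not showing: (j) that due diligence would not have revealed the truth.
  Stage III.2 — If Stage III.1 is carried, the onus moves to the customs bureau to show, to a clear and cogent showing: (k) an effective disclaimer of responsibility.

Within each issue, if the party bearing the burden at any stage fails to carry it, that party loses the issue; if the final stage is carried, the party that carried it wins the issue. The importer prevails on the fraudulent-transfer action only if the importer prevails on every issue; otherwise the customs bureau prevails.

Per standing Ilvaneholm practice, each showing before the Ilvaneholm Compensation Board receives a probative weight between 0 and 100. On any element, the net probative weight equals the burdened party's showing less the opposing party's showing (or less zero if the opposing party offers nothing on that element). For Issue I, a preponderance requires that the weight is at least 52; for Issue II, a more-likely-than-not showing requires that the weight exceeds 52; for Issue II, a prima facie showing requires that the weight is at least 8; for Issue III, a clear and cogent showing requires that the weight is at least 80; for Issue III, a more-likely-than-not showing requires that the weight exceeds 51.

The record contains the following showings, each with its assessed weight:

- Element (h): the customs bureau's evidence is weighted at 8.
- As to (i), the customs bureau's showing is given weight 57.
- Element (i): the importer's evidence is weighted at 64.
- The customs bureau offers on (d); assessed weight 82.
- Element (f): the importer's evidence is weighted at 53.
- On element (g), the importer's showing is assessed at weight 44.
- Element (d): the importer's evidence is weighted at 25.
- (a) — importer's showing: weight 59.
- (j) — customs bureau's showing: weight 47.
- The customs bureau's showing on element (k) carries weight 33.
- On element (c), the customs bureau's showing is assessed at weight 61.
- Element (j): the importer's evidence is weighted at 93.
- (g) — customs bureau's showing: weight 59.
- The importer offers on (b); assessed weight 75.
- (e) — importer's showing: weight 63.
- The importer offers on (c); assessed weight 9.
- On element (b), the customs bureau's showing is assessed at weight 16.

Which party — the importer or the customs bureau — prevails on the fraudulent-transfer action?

— Issue I —
Stage I.1 (importer, a preponderance, weight is at least 52): (a) 59 ≥ 52 — meets; (b) net 75−16=59 ≥ 52 — meets.
  Stage I.1 is satisfied; the onus moves to the customs bureau.
Stage I.2 (customs bureau, a preponderance, weight is at least 52): (c) net 61−9=52 ≥ 52 — meets; (d) net 82−25=57 ≥ 52 — meets.
  Stage I.2 carried; the final stage is satisfied.
All stages carried — the customs bureau prevails on this issue.
— Issue II —
Stage II.1 — burden on importer; standard: a more-likely-than-not showing (weight exceeds 52).
    (e): 63 > 52 [met]
    (f): 53 > 52 [met]
  Stage II.1 is satisfied; the onus moves to the customs bureau.
Stage II.2 — burden on customs bureau; standard: a prima facie showing (weight is at least 8).
    (g): 59 − 44 = 15 ≥ 8 [met]
    (h): 8 ≥ 8 [met]
  Stage II.2 is satisfied; the onus moves to the importer.
Stage II.3 — burden on importer; standard: a prima facie showing (weight is at least 8).
    (i): 64 − 57 = 7 < 8 [not met]
  The importer does not carry Stage II.3.
So the customs bureau prevails on this issue.
— Issue III —
Stage III.1 — burden on importer; standard: a more-likely-than-not showing (weight exceeds 51).
    (j): 93 − 47 = 46 ≤ 51 [not met]
  Not every element is met, so the importer fails to carry Stage III.1.
The analysis ends at Stage III.1; the customs bureau prevails on this issue.
Per-issue: Issue I → customs bureau; Issue II → customs bureau; Issue III → customs bureau. The importer must prevail on every issue; overall, the customs bureau prevails.

customs bureau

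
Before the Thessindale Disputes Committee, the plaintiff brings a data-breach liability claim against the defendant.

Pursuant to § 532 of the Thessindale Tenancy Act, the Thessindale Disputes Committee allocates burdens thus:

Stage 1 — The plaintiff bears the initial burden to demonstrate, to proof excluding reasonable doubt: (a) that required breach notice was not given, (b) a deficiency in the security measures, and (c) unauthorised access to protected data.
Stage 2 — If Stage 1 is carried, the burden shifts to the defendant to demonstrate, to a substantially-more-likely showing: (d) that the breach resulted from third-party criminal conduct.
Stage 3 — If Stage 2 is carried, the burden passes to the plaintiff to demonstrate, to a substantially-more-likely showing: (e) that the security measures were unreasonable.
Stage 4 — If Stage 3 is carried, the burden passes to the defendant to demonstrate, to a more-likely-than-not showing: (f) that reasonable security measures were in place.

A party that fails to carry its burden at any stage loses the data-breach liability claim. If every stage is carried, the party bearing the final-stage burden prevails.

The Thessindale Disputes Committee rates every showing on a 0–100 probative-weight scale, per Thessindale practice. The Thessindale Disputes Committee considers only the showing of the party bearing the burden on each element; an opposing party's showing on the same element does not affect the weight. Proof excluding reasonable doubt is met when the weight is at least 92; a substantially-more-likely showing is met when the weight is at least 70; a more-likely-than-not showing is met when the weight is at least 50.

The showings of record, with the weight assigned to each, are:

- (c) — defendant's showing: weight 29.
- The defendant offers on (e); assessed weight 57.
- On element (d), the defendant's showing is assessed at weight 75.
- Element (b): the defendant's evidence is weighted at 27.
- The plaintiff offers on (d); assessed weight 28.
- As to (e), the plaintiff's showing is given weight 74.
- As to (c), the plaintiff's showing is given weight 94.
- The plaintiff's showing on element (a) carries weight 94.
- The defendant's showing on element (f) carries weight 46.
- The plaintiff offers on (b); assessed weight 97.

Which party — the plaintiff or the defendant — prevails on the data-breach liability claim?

plaintiff

At Stage 1 the plaintiff must meet proof excluding reasonable doubt (weight is at least 92): on (a) the weight is 94, ≥ 92, so (a) meets the standard; on (b) the weight is 97 (the defendant's 27 is given no effect), ≥ 92, so (b) meets the standard; on (c) the weight is 94 (the defendant's 29 is given no effect), ≥ 92, so (c) meets the standard.
  The plaintiff carries Stage 1; the defendant now bears the burden.
At Stage 2 the defendant must meet a substantially-more-likely showing (weight is at least 70): on (d) the weight is 75 (the plaintiff's 28 is given no effect), ≥ 70, so (d) meets the standard.
  The defendant carries Stage 2; the plaintiff now bears the burden.
At Stage 3 the plaintiff must meet a substantially-more-likely showing (weight is at least 70): on (e) the weight is 74 (the defendant's 57 is given no effect), ≥ 70, so (e) meets the standard.
  The plaintiff carries Stage 3; the defendant now bears the burden.
At Stage 4 the defendant must meet a more-likely-than-not showing (weight is at least 50): on (f) the weight is 46, < 50, so (f) does not meet the standard.
  Not every element is met, so the defendant fails to carry Stage 4.
So the plaintiff prevails.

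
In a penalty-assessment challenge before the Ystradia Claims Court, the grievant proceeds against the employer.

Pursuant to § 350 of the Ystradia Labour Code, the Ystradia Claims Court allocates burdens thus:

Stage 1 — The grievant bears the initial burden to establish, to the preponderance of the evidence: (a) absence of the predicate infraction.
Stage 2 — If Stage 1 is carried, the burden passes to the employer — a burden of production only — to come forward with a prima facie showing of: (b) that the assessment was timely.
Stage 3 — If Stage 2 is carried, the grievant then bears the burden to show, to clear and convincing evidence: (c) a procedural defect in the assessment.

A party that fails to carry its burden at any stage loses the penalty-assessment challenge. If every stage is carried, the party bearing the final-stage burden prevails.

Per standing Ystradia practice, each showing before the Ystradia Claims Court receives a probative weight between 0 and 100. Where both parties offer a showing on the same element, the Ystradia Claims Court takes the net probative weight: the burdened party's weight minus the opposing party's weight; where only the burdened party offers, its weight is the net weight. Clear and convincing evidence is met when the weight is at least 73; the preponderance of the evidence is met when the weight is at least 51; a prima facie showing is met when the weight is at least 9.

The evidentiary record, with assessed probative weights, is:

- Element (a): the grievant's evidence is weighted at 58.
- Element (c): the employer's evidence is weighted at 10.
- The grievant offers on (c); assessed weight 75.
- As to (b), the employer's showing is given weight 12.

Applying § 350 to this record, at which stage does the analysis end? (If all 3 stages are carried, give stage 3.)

stage 3

Stage 1 — burden on grievant; standard: the preponderance of the evidence (weight is at least 51).
    (a): 58 ≥ 51 [met]
  The grievant carries Stage 1; the employer now bears the burden.
Stage 2 — burden on employer; standard: a prima facie showing (weight is at least 9).
    (b): 12 ≥ 9 [met]
  All elements met. The burden passes to the grievant.
Stage 3 — burden on grievant; standard: clear and convincing evidence (weight is at least 73).
    (c): 75 − 10 = 65 < 73 [not met]
  Stage 3 not carried; the grievant fails its burden.
So the employer prevails.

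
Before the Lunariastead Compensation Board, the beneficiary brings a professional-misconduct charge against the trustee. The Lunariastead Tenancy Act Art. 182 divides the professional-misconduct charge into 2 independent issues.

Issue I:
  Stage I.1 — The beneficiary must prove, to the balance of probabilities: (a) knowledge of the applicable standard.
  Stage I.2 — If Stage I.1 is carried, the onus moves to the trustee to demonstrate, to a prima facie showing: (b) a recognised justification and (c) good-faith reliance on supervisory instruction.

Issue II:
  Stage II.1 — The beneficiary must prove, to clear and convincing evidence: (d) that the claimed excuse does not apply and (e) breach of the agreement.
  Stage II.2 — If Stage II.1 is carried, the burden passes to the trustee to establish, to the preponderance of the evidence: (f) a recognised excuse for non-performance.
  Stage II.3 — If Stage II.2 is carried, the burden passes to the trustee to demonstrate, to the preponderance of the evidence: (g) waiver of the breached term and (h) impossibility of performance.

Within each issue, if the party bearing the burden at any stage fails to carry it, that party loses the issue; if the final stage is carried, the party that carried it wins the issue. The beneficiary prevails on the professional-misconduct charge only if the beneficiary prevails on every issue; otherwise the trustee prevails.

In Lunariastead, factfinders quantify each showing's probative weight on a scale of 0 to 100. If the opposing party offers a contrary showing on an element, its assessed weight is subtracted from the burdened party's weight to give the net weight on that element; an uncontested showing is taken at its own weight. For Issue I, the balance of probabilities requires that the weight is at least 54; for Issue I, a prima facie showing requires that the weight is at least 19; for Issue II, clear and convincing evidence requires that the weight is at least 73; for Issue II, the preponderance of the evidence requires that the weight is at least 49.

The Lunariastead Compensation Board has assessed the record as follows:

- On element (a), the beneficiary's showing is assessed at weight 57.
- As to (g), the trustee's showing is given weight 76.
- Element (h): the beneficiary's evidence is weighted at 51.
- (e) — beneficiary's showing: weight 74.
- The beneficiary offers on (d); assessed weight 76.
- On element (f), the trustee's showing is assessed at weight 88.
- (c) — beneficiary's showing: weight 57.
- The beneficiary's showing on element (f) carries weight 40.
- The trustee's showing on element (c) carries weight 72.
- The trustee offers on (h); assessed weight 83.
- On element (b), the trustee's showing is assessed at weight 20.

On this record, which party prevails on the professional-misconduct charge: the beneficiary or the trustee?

beneficiary

— Issue I —
Stage I.1 — burden on beneficiary; standard: the balance of probabilities (weight is at least 54).
    (a): 57 ≥ 54 [met]
  Stage I.1 is satisfied; the onus moves to the trustee.
Stage I.2 — burden on trustee; standard: a prima facie showing (weight is at least 19).
    (b): 20 ≥ 19 [met]
    (c): 72 − 57 = 15 < 19 [not met]
  Not every element is met, so the trustee fails to carry Stage I.2.
The analysis ends at Stage I.2; the beneficiary prevails on this issue.
— Issue II —
Stage II.1 — burden on beneficiary; standard: clear and convincing evidence (weight is at least 73).
    (d): 76 ≥ 73 [met]
    (e): 74 ≥ 73 [met]
  Stage II.1 is satisfied; the onus moves to the trustee.
Stage II.2 — burden on trustee; standard: the preponderance of the evidence (weight is at least 49).
    (f): 88 − 40 = 48 < 49 [not met]
  Stage II.2 not carried; the trustee fails its burden.
The analysis ends at Stage II.2; the beneficiary prevails on this issue.
Per-issue: Issue I → beneficiary; Issue II → beneficiary. The beneficiary must prevail on every issue; overall, the beneficiary prevails.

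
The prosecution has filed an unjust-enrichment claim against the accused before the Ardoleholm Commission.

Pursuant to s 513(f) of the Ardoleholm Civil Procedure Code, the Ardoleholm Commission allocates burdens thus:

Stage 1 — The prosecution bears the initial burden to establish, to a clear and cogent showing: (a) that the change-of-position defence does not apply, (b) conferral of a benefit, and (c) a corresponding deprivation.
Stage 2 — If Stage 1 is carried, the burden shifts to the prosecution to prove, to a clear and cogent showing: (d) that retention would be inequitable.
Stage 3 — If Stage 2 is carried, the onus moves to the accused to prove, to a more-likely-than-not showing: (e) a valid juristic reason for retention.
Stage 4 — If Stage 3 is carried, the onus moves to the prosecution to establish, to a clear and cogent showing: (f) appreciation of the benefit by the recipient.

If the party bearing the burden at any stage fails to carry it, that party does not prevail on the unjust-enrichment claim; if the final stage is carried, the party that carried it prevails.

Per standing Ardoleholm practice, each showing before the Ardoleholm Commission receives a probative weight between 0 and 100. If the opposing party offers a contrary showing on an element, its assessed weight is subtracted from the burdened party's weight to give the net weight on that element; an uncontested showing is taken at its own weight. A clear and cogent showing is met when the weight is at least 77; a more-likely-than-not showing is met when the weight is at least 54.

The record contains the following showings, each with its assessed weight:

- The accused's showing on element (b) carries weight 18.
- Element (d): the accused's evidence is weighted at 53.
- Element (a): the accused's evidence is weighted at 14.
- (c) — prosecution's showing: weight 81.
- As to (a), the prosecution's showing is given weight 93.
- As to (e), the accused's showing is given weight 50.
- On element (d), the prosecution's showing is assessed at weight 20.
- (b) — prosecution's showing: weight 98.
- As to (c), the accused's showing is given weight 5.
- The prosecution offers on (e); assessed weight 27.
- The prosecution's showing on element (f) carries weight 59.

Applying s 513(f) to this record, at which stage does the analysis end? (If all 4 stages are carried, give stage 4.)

stage 1

Stage 1 — burden on prosecution; standard: a clear and cogent showing (weight is at least 77).
    (a): 93 − 14 = 79 ≥ 77 [met]
    (b): 98 − 18 = 80 ≥ 77 [met]
    (c): 81 − 5 = 76 < 77 [not met]
  The prosecution does not carry Stage 1.
So the accused prevails.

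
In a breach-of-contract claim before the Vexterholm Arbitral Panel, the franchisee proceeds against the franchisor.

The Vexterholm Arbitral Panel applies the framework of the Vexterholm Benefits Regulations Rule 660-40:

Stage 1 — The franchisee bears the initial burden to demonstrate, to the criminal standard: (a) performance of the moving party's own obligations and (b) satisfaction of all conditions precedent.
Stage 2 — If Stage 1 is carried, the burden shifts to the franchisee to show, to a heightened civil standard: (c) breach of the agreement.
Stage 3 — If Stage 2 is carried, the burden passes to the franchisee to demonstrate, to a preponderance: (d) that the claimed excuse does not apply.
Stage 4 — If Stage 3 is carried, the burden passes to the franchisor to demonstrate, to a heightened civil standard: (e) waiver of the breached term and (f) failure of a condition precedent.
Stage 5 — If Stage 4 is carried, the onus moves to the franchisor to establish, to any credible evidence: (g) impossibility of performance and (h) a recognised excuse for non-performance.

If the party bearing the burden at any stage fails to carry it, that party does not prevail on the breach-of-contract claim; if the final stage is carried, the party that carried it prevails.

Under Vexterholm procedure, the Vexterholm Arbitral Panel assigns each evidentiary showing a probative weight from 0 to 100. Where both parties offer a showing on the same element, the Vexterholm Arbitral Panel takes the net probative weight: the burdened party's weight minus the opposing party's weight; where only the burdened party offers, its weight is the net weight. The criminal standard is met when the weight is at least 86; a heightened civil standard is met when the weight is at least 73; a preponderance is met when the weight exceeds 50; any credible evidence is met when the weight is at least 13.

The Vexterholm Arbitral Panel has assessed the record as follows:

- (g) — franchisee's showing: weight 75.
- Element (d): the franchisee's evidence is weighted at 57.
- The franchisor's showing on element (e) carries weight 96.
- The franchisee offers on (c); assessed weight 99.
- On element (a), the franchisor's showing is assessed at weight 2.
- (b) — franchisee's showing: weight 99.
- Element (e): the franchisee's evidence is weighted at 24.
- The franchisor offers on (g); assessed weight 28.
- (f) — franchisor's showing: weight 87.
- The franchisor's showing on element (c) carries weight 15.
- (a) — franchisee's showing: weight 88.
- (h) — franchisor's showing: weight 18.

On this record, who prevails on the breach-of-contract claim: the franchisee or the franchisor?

Stage 1 — burden on franchisee; standard: the criminal standard (weight is at least 86).
    (a): 88 − 2 = 86 ≥ 86 [met]
    (b): 99 ≥ 86 [met]
  Stage 1 carried; the burden remains with the franchisee.
Stage 2 — burden on franchisee; standard: a heightened civil standard (weight is at least 73).
    (c): 99 − 15 = 84 ≥ 73 [met]
  All elements met. The franchisee retains the burden for Stage 3.
Stage 3 — burden on franchisee; standard: a preponderance (weight exceeds 50).
    (d): 57 > 50 [met]
  Stage 3 carried; the burden shifts to the franchisor.
Stage 4 — burden on franchisor; standard: a heightened civil standard (weight is at least 73).
    (e): 96 − 24 = 72 < 73 [not met]
    (f): 87 ≥ 73 [met]
  Not every element is met, so the franchisor fails to carry Stage 4.
The analysis ends at Stage 4; the franchisee prevails.

franchisee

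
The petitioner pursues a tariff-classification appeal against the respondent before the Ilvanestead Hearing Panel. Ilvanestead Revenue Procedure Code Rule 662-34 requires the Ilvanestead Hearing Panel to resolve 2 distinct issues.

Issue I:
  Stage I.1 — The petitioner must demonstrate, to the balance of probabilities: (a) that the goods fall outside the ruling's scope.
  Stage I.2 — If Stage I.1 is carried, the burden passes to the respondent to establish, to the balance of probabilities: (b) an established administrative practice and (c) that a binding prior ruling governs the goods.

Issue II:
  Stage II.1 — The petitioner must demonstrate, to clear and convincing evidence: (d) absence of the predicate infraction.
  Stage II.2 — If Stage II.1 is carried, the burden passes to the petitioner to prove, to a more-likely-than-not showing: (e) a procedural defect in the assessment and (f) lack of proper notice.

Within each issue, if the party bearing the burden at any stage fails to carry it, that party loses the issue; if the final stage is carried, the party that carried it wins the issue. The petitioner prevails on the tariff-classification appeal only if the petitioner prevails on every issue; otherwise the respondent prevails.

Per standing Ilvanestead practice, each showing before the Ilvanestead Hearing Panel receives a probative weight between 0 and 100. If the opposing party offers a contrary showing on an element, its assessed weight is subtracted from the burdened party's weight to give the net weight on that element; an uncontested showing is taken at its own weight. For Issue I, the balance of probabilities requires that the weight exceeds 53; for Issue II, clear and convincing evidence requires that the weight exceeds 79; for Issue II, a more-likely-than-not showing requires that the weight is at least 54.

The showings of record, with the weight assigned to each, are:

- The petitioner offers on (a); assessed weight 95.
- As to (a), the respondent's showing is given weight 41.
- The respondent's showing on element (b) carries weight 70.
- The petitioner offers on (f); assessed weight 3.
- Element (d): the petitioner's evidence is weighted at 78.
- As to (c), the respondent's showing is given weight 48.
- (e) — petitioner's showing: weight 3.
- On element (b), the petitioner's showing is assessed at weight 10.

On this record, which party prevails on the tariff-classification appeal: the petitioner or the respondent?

— Issue I —
At Stage I.1 the petitioner must meet the balance of probabilities (weight exceeds 53): on (a) the weight is 95 less the opposing 41 gives net 54, which does exceed 53, so (a) meets the standard.
  All elements met. The burden passes to the respondent.
At Stage I.2 the respondent must meet the balance of probabilities (weight exceeds 53): on (b) the weight is 70 less the opposing 10 gives net 60, which does exceed 53, so (b) meets the standard; on (c) the weight is 48, ≤ 53, so (c) does not meet the standard.
  The respondent does not carry Stage I.2.
The analysis ends at Stage I.2; the petitioner prevails on this issue.
— Issue II —
Stage II.1 (petitioner, clear and convincing evidence, weight exceeds 79): (d) 78 ≤ 79 — fails.
  Stage II.1 not carried; the petitioner fails its burden.
So the respondent prevails on this issue.
Per-issue: Issue I → petitioner; Issue II → respondent. The petitioner must prevail on every issue; overall, the respondent prevails.

respondent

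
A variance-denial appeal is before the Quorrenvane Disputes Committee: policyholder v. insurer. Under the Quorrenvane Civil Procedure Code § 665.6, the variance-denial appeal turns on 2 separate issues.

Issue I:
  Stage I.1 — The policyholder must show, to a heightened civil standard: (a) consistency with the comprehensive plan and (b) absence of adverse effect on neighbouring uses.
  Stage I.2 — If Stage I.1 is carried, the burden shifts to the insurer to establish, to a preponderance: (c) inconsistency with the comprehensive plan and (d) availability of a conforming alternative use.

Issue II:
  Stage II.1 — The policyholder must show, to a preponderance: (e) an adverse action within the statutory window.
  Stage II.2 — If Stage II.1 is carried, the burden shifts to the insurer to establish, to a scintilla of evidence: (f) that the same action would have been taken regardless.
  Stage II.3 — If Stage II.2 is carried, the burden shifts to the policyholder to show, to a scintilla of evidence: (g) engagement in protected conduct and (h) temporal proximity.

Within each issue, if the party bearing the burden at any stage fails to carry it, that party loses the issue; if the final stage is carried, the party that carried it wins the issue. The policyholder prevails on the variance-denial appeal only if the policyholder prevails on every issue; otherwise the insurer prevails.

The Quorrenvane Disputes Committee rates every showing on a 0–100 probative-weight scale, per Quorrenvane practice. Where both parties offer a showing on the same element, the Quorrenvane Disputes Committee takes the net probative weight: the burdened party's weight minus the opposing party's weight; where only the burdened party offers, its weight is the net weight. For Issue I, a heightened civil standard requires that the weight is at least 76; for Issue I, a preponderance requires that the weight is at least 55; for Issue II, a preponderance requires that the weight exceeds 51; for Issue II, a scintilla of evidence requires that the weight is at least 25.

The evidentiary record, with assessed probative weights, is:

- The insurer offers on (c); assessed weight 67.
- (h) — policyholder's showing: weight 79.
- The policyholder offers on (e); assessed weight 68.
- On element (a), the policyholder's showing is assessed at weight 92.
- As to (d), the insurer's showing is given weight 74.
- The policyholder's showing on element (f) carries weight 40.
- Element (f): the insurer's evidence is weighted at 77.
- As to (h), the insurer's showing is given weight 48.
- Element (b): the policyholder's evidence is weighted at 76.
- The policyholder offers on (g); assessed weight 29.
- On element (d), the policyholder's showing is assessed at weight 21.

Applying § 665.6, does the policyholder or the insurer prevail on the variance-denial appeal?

policyholder

— Issue I —
At Stage I.1 the policyholder must meet a heightened civil standard (weight is at least 76): on (a) the weight is 92, ≥ 76, so (a) meets the standard; on (b) the weight is 76, which does reach 76, so (b) meets the standard.
  Stage I.1 is satisfied; the onus moves to the insurer.
At Stage I.2 the insurer must meet a preponderance (weight is at least 55): on (c) the weight is 67, which does reach 55, so (c) meets the standard; on (d) the weight is 74 less the opposing 21 gives net 53, which does not reach 55, so (d) does not meet the standard.
  Stage I.2 not carried; the insurer fails its burden.
The analysis ends at Stage I.2; the policyholder prevails on this issue.
— Issue II —
Stage II.1 — burden on policyholder; standard: a preponderance (weight exceeds 51).
    (e): 68 > 51 [met]
  The policyholder carries Stage II.1; the insurer now bears the burden.
Stage II.2 — burden on insurer; standard: a scintilla of evidence (weight is at least 25).
    (f): 77 − 40 = 37 ≥ 25 [met]
  Stage II.2 carried; the burden shifts to the policyholder.
Stage II.3 — burden on policyholder; standard: a scintilla of evidence (weight is at least 25).
    (g): 29 ≥ 25 [met]
    (h): 79 − 48 = 31 ≥ 25 [met]
  All elements met at the final stage.
Every stage carried; the policyholder prevails on this issue.
Per-issue: Issue I → policyholder; Issue II → policyholder. The policyholder must prevail on every issue; overall, the policyholder prevails.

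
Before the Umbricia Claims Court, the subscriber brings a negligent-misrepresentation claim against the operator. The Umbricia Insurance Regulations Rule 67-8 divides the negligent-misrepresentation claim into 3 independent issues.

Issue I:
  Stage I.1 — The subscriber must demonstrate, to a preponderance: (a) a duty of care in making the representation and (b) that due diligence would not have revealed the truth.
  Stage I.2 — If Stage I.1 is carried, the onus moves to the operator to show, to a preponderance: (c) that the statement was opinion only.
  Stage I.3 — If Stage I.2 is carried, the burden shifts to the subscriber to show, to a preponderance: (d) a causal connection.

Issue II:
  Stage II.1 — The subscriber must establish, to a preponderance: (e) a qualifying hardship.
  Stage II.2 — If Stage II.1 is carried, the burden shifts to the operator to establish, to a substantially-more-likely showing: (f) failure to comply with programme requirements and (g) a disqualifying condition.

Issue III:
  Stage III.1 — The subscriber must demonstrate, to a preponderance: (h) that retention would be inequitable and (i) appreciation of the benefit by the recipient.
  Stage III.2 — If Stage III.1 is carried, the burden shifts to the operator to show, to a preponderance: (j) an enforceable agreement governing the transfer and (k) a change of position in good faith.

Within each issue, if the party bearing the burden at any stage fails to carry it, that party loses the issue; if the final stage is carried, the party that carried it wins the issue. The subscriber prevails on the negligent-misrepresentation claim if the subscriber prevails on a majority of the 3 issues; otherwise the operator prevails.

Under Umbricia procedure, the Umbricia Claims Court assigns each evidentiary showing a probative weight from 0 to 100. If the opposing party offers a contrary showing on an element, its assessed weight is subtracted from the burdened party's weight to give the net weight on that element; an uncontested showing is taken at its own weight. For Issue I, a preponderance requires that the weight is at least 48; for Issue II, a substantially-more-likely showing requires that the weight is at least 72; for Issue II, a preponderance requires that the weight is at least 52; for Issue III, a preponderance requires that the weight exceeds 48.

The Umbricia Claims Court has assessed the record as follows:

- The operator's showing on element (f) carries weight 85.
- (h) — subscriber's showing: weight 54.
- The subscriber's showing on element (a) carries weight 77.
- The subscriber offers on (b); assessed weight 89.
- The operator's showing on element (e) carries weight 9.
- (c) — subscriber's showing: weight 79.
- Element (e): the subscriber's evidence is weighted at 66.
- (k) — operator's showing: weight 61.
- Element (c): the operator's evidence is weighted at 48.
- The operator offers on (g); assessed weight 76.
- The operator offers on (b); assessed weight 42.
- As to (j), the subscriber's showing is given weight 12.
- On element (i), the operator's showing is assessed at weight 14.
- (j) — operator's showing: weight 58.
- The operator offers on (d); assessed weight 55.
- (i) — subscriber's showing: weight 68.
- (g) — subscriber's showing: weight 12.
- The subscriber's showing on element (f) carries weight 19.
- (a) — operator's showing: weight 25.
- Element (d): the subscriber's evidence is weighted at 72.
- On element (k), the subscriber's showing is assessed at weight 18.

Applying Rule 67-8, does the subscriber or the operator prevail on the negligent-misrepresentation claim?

— Issue I —
Stage I.1 (subscriber, a preponderance, weight is at least 48): (a) net 77−25=52 ≥ 48 — meets; (b) net 89−42=47 < 48 — fails.
  Stage I.1 not carried; the subscriber fails its burden.
The operator prevails on this issue.
— Issue II —
At Stage II.1 the subscriber must meet a preponderance (weight is at least 52): on (e) the weight is 66 less the opposing 9 gives net 57, which does reach 52, so (e) meets the standard.
  The subscriber carries Stage II.1; the operator now bears the burden.
At Stage II.2 the operator must meet a substantially-more-likely showing (weight is at least 72): on (f) the weight is 85 less the opposing 19 gives net 66, which does not reach 72, so (f) does not meet the standard; on (g) the weight is 76 less the opposing 12 gives net 64, < 72, so (g) does not meet the standard.
  Stage II.2 not carried; the operator fails its burden.
So the subscriber prevails on this issue.
— Issue III —
Stage III.1 — burden on subscriber; standard: a preponderance (weight exceeds 48).
    (h): 54 > 48 [met]
    (i): 68 − 14 = 54 > 48 [met]
  Stage III.1 carried; the burden shifts to the operator.
Stage III.2 — burden on operator; standard: a preponderance (weight exceeds 48).
    (j): 58 − 12 = 46 ≤ 48 [not met]
    (k): 61 − 18 = 43 ≤ 48 [not met]
  The operator does not carry Stage III.2.
So the subscriber prevails on this issue.
Per-issue: Issue I → operator; Issue II → subscriber; Issue III → subscriber. The subscriber must prevail on a majority of issues; overall, the subscriber prevails.

subscriber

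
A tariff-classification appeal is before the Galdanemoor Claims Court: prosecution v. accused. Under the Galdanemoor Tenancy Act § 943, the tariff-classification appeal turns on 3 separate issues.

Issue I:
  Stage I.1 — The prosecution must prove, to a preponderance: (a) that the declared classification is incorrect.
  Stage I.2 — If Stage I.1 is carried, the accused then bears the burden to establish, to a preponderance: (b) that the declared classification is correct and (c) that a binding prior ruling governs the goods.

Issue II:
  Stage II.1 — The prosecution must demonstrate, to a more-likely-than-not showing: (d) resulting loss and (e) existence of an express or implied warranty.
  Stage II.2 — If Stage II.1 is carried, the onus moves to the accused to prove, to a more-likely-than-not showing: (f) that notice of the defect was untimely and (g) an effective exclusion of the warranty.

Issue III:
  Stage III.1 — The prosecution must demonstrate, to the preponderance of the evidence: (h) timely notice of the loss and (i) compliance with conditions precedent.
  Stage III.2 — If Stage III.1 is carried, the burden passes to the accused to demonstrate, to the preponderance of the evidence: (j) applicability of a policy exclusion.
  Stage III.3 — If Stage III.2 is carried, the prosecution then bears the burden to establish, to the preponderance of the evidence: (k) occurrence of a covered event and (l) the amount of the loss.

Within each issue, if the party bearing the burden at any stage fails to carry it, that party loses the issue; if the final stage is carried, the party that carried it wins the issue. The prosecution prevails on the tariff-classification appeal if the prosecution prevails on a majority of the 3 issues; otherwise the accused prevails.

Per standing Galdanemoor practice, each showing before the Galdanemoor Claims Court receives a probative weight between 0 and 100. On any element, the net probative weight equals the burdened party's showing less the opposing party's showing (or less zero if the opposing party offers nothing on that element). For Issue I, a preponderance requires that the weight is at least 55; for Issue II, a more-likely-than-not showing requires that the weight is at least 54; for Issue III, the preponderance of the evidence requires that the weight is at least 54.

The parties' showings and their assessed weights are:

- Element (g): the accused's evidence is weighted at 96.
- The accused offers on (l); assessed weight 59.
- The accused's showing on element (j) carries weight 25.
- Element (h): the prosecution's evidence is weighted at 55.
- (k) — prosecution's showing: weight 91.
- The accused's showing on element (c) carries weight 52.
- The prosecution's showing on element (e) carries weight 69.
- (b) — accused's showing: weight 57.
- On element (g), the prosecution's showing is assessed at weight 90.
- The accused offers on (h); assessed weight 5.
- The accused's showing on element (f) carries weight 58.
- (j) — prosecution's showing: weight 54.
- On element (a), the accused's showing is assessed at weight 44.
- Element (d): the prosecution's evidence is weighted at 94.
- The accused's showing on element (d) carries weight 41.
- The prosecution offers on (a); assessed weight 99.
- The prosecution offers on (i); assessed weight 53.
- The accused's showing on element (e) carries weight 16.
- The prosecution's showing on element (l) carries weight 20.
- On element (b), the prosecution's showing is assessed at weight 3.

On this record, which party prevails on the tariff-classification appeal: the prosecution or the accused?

— Issue I —
Stage I.1 — burden on prosecution; standard: a preponderance (weight is at least 55).
    (a): 99 − 44 = 55 ≥ 55 [met]
  All elements met. The burden passes to the accused.
Stage I.2 — burden on accused; standard: a preponderance (weight is at least 55).
    (b): 57 − 3 = 54 < 55 [not met]
    (c): 52 < 55 [not met]
  Not every element is met, so the accused fails to carry Stage I.2.
The analysis ends at Stage I.2; the prosecution prevails on this issue.
— Issue II —
At Stage II.1 the prosecution must meet a more-likely-than-not showing (weight is at least 54): on (d) the weight is 94 less the opposing 41 gives net 53, < 54, so (d) does not meet the standard; on (e) the weight is 69 less the opposing 16 gives net 53, < 54, so (e) does not meet the standard.
  The prosecution does not carry Stage II.1.
The analysis ends at Stage II.1; the accused prevails on this issue.
— Issue III —
Stage III.1 (prosecution, the preponderance of the evidence, weight is at least 54): (h) net 55−5=50 < 54 — fails; (i) 53 < 54 — fails.
  Not every element is met, so the prosecution fails to carry Stage III.1.
So the accused prevails on this issue.
Per-issue: Issue I → prosecution; Issue II → accused; Issue III → accused. The prosecution must prevail on a majority of issues; overall, the accused prevails.

accused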